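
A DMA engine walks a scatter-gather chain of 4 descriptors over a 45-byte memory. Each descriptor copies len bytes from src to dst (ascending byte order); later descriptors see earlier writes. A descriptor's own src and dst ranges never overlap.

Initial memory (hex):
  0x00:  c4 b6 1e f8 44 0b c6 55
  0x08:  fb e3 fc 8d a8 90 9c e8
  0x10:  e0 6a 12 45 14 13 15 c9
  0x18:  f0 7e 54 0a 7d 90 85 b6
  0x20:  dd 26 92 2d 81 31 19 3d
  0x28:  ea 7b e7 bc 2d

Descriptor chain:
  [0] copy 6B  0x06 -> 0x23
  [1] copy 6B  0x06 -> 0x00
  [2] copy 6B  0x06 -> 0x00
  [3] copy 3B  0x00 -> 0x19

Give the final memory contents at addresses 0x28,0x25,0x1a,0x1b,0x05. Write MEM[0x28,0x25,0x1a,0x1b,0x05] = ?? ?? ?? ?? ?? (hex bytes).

MEM[0x28,0x25,0x1a,0x1b,0x05] = 8d fb 55 fb 8d

#0 dst[0x23+6] := {0xc6,0x55,0xfb,0xe3,0xfc,0x8d}
#1 dst[0x00+6] := {0xc6,0x55,0xfb,0xe3,0xfc,0x8d}
#2 dst[0x00+6] := {0xc6,0x55,0xfb,0xe3,0xfc,0x8d}
#3 dst[0x19+3] := {0xc6,0x55,0xfb}
query mem[0x28]=0x8d, mem[0x25]=0xfb, mem[0x1a]=0x55, mem[0x1b]=0xfb, mem[0x05]=0x8d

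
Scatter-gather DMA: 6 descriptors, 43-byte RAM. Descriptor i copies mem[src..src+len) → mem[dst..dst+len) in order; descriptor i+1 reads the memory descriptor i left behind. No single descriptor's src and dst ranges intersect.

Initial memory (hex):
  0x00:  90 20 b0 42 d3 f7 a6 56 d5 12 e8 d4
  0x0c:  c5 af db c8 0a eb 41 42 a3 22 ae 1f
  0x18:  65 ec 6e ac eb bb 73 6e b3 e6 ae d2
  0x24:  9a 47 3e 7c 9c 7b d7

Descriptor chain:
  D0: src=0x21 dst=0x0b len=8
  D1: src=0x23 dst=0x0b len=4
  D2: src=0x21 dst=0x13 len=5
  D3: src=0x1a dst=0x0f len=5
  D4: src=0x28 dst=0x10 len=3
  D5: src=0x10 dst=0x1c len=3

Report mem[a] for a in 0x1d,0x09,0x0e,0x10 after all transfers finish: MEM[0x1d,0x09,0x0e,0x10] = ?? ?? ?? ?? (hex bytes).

MEM[0x1d,0x09,0x0e,0x10] = 7b 12 3e 9c

[0] 0x21->0x0b len=8 : e6 ae d2 9a 47 3e 7c 9c
[1] 0x23->0x0b len=4 : d2 9a 47 3e
[2] 0x21->0x13 len=5 : e6 ae d2 9a 47
[3] 0x1a->0x0f len=5 : 6e ac eb bb 73
[4] 0x28->0x10 len=3 : 9c 7b d7
[5] 0x10->0x1c len=3 : 9c 7b d7
query mem[0x1d]=0x7b, mem[0x09]=0x12, mem[0x0e]=0x3e, mem[0x10]=0x9c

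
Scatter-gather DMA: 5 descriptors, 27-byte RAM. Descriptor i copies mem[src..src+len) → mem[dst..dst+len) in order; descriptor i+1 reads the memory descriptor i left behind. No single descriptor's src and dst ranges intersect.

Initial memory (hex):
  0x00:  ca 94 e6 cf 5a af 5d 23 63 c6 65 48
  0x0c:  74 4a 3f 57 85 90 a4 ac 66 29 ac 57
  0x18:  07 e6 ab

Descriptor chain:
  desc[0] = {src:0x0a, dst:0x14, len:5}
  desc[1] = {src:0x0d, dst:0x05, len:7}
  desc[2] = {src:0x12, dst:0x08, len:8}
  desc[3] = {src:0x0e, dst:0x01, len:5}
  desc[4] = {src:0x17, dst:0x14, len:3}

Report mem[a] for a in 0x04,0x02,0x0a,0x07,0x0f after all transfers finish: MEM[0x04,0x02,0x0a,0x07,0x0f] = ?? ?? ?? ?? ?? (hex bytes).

#0 dst[0x14+5] := {0x65,0x48,0x74,0x4a,0x3f}
#1 dst[0x05+7] := {0x4a,0x3f,0x57,0x85,0x90,0xa4,0xac}
#2 dst[0x08+8] := {0xa4,0xac,0x65,0x48,0x74,0x4a,0x3f,0xe6}
#3 dst[0x01+5] := {0x3f,0xe6,0x85,0x90,0xa4}
#4 dst[0x14+3] := {0x4a,0x3f,0xe6}
query mem[0x04]=0x90, mem[0x02]=0xe6, mem[0x0a]=0x65, mem[0x07]=0x57, mem[0x0f]=0xe6

MEM[0x04,0x02,0x0a,0x07,0x0f] = 90 e6 65 57 e6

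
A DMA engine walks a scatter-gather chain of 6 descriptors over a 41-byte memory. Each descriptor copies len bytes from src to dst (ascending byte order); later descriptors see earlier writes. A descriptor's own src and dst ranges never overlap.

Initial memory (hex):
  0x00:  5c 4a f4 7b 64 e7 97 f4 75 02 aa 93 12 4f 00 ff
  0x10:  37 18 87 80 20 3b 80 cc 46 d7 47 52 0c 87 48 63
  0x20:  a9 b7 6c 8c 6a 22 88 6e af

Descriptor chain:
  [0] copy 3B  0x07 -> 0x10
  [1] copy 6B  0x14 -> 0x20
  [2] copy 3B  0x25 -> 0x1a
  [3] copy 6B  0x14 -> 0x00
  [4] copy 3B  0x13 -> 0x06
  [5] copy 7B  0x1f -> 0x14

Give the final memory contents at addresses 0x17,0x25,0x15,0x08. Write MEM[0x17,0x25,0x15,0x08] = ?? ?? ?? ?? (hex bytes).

MEM[0x17,0x25,0x15,0x08] = 80 d7 20 3b

#0 dst[0x10+3] := {0xf4,0x75,0x02}
#1 dst[0x20+6] := {0x20,0x3b,0x80,0xcc,0x46,0xd7}
#2 dst[0x1a+3] := {0xd7,0x88,0x6e}
#3 dst[0x00+6] := {0x20,0x3b,0x80,0xcc,0x46,0xd7}
#4 dst[0x06+3] := {0x80,0x20,0x3b}
#5 dst[0x14+7] := {0x63,0x20,0x3b,0x80,0xcc,0x46,0xd7}
query mem[0x17]=0x80, mem[0x25]=0xd7, mem[0x15]=0x20, mem[0x08]=0x3b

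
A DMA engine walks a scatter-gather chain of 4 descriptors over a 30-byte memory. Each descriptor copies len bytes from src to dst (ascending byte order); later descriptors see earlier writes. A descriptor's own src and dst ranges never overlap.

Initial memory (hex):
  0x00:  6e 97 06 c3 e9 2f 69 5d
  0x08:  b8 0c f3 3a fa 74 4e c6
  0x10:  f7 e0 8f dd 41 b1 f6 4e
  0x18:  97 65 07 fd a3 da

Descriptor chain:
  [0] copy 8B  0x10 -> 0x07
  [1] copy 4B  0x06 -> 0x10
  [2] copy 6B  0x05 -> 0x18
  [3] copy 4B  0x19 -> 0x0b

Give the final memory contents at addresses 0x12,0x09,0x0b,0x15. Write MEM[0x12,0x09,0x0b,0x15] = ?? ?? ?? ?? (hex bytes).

MEM[0x12,0x09,0x0b,0x15] = e0 8f 69 b1

D0: mem[0x07..0x0e] <- [f7 e0 8f dd 41 b1 f6 4e]
D1: mem[0x10..0x13] <- [69 f7 e0 8f]
D2: mem[0x18..0x1d] <- [2f 69 f7 e0 8f dd]
D3: mem[0x0b..0x0e] <- [69 f7 e0 8f]
query mem[0x12]=0xe0, mem[0x09]=0x8f, mem[0x0b]=0x69, mem[0x15]=0xb1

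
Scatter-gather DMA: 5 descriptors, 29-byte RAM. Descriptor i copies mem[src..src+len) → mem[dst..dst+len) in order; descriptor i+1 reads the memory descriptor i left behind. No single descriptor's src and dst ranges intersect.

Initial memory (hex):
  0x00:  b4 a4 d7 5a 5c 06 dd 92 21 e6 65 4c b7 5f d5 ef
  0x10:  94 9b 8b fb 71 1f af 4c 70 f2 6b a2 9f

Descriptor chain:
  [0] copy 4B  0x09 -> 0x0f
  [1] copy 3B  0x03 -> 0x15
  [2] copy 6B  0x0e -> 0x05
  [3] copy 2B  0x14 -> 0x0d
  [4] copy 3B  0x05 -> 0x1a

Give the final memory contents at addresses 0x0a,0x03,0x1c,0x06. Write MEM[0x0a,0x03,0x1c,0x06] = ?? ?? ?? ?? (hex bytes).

[0] 0x09->0x0f len=4 : e6 65 4c b7
[1] 0x03->0x15 len=3 : 5a 5c 06
[2] 0x0e->0x05 len=6 : d5 e6 65 4c b7 fb
[3] 0x14->0x0d len=2 : 71 5a
[4] 0x05->0x1a len=3 : d5 e6 65
query mem[0x0a]=0xfb, mem[0x03]=0x5a, mem[0x1c]=0x65, mem[0x06]=0xe6

MEM[0x0a,0x03,0x1c,0x06] = fb 5a 65 e6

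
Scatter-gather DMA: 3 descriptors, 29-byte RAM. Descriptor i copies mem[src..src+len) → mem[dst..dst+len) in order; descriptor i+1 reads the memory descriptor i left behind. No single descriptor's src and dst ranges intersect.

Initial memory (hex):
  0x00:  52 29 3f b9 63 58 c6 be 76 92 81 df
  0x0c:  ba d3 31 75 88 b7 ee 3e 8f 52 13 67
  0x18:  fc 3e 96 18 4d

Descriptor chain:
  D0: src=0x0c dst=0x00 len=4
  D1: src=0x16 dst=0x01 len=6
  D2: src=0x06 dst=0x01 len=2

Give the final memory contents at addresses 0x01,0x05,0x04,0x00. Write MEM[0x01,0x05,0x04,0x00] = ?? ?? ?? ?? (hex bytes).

MEM[0x01,0x05,0x04,0x00] = 18 96 3e ba

D0: mem[0x00..0x03] <- [ba d3 31 75]
D1: mem[0x01..0x06] <- [13 67 fc 3e 96 18]
D2: mem[0x01..0x02] <- [18 be]
query mem[0x01]=0x18, mem[0x05]=0x96, mem[0x04]=0x3e, mem[0x00]=0xba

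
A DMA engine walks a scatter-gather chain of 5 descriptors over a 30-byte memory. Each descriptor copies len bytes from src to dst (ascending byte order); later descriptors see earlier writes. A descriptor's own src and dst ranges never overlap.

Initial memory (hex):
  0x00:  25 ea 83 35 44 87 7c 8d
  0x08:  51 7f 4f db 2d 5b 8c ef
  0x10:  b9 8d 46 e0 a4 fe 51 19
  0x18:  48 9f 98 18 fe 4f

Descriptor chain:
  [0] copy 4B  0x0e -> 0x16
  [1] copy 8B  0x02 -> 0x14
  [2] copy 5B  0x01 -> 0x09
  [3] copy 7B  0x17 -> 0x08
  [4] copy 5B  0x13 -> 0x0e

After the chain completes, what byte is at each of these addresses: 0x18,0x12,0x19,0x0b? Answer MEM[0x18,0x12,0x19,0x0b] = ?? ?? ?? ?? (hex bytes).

#0 dst[0x16+4] := {0x8c,0xef,0xb9,0x8d}
#1 dst[0x14+8] := {0x83,0x35,0x44,0x87,0x7c,0x8d,0x51,0x7f}
#2 dst[0x09+5] := {0xea,0x83,0x35,0x44,0x87}
#3 dst[0x08+7] := {0x87,0x7c,0x8d,0x51,0x7f,0xfe,0x4f}
#4 dst[0x0e+5] := {0xe0,0x83,0x35,0x44,0x87}
query mem[0x18]=0x7c, mem[0x12]=0x87, mem[0x19]=0x8d, mem[0x0b]=0x51

MEM[0x18,0x12,0x19,0x0b] = 7c 87 8d 51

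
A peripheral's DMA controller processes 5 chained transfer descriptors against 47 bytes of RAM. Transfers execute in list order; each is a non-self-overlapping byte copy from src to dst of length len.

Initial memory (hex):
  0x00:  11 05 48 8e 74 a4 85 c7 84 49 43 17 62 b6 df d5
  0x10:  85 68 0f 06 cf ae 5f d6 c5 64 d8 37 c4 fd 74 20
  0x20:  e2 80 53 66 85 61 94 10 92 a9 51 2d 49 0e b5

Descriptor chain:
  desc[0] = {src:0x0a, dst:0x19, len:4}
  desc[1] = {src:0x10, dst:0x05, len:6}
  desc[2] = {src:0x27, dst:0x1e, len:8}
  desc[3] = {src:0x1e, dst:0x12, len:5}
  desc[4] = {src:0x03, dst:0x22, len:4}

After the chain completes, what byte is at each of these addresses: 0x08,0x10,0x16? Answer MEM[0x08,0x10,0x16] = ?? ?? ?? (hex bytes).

MEM[0x08,0x10,0x16] = 06 85 2d

[0] 0x0a->0x19 len=4 : 43 17 62 b6
[1] 0x10->0x05 len=6 : 85 68 0f 06 cf ae
[2] 0x27->0x1e len=8 : 10 92 a9 51 2d 49 0e b5
[3] 0x1e->0x12 len=5 : 10 92 a9 51 2d
[4] 0x03->0x22 len=4 : 8e 74 85 68
query mem[0x08]=0x06, mem[0x10]=0x85, mem[0x16]=0x2d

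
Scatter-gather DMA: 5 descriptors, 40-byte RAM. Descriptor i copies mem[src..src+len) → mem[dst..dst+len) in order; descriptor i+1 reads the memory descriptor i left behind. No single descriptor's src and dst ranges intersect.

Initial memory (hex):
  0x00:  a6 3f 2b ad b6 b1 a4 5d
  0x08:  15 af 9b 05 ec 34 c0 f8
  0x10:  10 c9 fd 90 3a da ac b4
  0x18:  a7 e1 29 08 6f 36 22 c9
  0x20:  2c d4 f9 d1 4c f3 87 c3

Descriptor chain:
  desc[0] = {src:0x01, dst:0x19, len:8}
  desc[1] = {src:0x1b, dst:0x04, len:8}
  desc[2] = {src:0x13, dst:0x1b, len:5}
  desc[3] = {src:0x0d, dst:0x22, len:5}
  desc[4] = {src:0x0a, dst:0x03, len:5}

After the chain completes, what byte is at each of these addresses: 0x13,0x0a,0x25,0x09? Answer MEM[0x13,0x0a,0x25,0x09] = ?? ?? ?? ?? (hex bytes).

#0 dst[0x19+8] := {0x3f,0x2b,0xad,0xb6,0xb1,0xa4,0x5d,0x15}
#1 dst[0x04+8] := {0xad,0xb6,0xb1,0xa4,0x5d,0x15,0xd4,0xf9}
#2 dst[0x1b+5] := {0x90,0x3a,0xda,0xac,0xb4}
#3 dst[0x22+5] := {0x34,0xc0,0xf8,0x10,0xc9}
#4 dst[0x03+5] := {0xd4,0xf9,0xec,0x34,0xc0}
query mem[0x13]=0x90, mem[0x0a]=0xd4, mem[0x25]=0x10, mem[0x09]=0x15

MEM[0x13,0x0a,0x25,0x09] = 90 d4 10 15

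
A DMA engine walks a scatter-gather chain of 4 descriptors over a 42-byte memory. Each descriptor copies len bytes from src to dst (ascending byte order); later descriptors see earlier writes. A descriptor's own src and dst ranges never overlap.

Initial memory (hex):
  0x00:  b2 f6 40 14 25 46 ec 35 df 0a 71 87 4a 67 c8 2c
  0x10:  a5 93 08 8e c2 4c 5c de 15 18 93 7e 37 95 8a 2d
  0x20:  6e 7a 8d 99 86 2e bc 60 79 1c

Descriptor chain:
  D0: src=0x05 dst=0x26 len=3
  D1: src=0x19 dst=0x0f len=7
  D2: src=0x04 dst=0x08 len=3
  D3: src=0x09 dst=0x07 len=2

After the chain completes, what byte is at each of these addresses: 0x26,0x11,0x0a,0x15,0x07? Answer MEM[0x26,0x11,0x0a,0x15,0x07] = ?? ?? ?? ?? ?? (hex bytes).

[0] 0x05->0x26 len=3 : 46 ec 35
[1] 0x19->0x0f len=7 : 18 93 7e 37 95 8a 2d
[2] 0x04->0x08 len=3 : 25 46 ec
[3] 0x09->0x07 len=2 : 46 ec
query mem[0x26]=0x46, mem[0x11]=0x7e, mem[0x0a]=0xec, mem[0x15]=0x2d, mem[0x07]=0x46

MEM[0x26,0x11,0x0a,0x15,0x07] = 46 7e ec 2d 46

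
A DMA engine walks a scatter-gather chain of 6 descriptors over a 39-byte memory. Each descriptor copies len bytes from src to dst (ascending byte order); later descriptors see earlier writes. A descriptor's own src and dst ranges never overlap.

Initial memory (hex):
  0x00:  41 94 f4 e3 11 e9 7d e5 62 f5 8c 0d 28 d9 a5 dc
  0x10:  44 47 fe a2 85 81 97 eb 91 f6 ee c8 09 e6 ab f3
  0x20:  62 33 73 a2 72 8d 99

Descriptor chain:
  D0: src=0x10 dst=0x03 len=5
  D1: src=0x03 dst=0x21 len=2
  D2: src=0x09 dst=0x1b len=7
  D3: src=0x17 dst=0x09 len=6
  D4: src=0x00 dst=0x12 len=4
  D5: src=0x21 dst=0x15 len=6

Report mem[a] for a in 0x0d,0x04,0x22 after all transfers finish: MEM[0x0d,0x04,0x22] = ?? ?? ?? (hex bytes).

  after D0: wrote 5B at 0x03 = 4447fea285
  after D1: wrote 2B at 0x21 = 4447
  after D2: wrote 7B at 0x1b = f58c0d28d9a5dc
  after D3: wrote 6B at 0x09 = eb91f6eef58c
  after D4: wrote 4B at 0x12 = 4194f444
  after D5: wrote 6B at 0x15 = dc47a2728d99
query mem[0x0d]=0xf5, mem[0x04]=0x47, mem[0x22]=0x47

MEM[0x0d,0x04,0x22] = f5 47 47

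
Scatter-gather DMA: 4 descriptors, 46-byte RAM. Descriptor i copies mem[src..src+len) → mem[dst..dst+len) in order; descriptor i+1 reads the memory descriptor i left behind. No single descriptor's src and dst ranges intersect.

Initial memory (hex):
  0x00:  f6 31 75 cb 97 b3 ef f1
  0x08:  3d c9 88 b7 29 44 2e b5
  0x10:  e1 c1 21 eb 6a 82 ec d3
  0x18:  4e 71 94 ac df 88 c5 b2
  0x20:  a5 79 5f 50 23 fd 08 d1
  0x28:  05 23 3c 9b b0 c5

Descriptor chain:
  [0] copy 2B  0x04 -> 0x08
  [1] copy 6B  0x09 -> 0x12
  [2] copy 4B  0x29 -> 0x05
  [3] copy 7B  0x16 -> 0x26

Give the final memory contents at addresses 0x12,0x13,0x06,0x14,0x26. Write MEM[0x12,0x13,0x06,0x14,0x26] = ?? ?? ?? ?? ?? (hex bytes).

MEM[0x12,0x13,0x06,0x14,0x26] = b3 88 3c b7 44

D0: mem[0x08..0x09] <- [97 b3]
D1: mem[0x12..0x17] <- [b3 88 b7 29 44 2e]
D2: mem[0x05..0x08] <- [23 3c 9b b0]
D3: mem[0x26..0x2c] <- [44 2e 4e 71 94 ac df]
query mem[0x12]=0xb3, mem[0x13]=0x88, mem[0x06]=0x3c, mem[0x14]=0xb7, mem[0x26]=0x44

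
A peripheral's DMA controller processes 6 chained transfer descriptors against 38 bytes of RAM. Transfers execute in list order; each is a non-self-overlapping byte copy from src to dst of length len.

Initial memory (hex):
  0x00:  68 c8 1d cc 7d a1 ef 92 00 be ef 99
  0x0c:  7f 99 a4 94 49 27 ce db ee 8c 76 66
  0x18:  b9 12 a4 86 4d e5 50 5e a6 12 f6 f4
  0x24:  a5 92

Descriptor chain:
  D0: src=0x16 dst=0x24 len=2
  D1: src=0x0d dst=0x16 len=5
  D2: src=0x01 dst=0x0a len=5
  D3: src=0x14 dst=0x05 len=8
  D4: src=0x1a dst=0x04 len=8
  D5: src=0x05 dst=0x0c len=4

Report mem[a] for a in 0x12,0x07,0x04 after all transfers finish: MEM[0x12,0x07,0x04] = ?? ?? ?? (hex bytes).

MEM[0x12,0x07,0x04] = ce e5 27

#0 dst[0x24+2] := {0x76,0x66}
#1 dst[0x16+5] := {0x99,0xa4,0x94,0x49,0x27}
#2 dst[0x0a+5] := {0xc8,0x1d,0xcc,0x7d,0xa1}
#3 dst[0x05+8] := {0xee,0x8c,0x99,0xa4,0x94,0x49,0x27,0x86}
#4 dst[0x04+8] := {0x27,0x86,0x4d,0xe5,0x50,0x5e,0xa6,0x12}
#5 dst[0x0c+4] := {0x86,0x4d,0xe5,0x50}
query mem[0x12]=0xce, mem[0x07]=0xe5, mem[0x04]=0x27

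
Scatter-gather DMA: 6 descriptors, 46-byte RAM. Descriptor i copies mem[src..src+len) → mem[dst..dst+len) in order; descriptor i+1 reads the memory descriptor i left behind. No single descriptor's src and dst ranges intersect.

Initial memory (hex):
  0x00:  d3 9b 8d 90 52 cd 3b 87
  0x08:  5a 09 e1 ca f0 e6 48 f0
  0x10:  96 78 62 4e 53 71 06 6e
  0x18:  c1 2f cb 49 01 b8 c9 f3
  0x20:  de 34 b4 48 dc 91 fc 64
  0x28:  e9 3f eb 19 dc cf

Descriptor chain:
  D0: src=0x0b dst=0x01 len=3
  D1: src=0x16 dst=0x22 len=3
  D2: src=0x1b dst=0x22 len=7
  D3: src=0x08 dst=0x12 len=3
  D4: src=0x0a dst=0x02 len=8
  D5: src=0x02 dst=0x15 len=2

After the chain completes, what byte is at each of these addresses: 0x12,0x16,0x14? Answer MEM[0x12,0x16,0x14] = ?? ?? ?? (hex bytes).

MEM[0x12,0x16,0x14] = 5a ca e1

D0: mem[0x01..0x03] <- [ca f0 e6]
D1: mem[0x22..0x24] <- [06 6e c1]
D2: mem[0x22..0x28] <- [49 01 b8 c9 f3 de 34]
D3: mem[0x12..0x14] <- [5a 09 e1]
D4: mem[0x02..0x09] <- [e1 ca f0 e6 48 f0 96 78]
D5: mem[0x15..0x16] <- [e1 ca]
query mem[0x12]=0x5a, mem[0x16]=0xca, mem[0x14]=0xe1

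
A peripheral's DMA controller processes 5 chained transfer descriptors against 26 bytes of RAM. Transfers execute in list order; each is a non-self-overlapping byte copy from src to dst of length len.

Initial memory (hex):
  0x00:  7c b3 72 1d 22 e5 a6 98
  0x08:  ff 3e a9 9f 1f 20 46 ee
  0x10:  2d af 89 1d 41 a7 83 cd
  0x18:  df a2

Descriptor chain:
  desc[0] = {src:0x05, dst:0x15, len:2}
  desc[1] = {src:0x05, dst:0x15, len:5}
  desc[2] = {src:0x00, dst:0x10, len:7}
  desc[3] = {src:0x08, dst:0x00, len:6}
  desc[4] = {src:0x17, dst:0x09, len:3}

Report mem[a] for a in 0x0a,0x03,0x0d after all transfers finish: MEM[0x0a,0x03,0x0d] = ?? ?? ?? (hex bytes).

MEM[0x0a,0x03,0x0d] = ff 9f 20

[0] 0x05->0x15 len=2 : e5 a6
[1] 0x05->0x15 len=5 : e5 a6 98 ff 3e
[2] 0x00->0x10 len=7 : 7c b3 72 1d 22 e5 a6
[3] 0x08->0x00 len=6 : ff 3e a9 9f 1f 20
[4] 0x17->0x09 len=3 : 98 ff 3e
query mem[0x0a]=0xff, mem[0x03]=0x9f, mem[0x0d]=0x20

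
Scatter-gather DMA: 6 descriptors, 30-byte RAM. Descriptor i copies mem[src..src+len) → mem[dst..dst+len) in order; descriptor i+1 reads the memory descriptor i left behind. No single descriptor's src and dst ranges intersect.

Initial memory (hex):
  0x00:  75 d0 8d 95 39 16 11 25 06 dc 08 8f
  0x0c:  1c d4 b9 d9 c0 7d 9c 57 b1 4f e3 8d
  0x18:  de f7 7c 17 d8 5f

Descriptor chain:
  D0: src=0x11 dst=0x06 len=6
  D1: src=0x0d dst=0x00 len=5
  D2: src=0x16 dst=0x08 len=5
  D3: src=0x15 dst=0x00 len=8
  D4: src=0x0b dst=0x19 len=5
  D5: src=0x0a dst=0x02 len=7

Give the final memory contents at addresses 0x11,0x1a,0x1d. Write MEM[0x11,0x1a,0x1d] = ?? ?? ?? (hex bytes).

D0: mem[0x06..0x0b] <- [7d 9c 57 b1 4f e3]
D1: mem[0x00..0x04] <- [d4 b9 d9 c0 7d]
D2: mem[0x08..0x0c] <- [e3 8d de f7 7c]
D3: mem[0x00..0x07] <- [4f e3 8d de f7 7c 17 d8]
D4: mem[0x19..0x1d] <- [f7 7c d4 b9 d9]
D5: mem[0x02..0x08] <- [de f7 7c d4 b9 d9 c0]
query mem[0x11]=0x7d, mem[0x1a]=0x7c, mem[0x1d]=0xd9

MEM[0x11,0x1a,0x1d] = 7d 7c d9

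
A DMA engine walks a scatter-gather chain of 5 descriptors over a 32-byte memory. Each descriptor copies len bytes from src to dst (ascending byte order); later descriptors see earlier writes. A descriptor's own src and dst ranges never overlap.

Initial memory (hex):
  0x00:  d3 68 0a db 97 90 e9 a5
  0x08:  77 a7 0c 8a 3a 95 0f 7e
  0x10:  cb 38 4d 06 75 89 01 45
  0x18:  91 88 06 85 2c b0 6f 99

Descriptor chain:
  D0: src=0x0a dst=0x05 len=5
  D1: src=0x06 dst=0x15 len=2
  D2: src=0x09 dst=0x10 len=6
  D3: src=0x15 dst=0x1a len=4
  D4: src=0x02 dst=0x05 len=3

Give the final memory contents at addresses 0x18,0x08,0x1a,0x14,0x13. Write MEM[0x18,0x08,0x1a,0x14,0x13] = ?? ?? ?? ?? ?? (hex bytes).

MEM[0x18,0x08,0x1a,0x14,0x13] = 91 95 0f 95 3a

[0] 0x0a->0x05 len=5 : 0c 8a 3a 95 0f
[1] 0x06->0x15 len=2 : 8a 3a
[2] 0x09->0x10 len=6 : 0f 0c 8a 3a 95 0f
[3] 0x15->0x1a len=4 : 0f 3a 45 91
[4] 0x02->0x05 len=3 : 0a db 97
query mem[0x18]=0x91, mem[0x08]=0x95, mem[0x1a]=0x0f, mem[0x14]=0x95, mem[0x13]=0x3a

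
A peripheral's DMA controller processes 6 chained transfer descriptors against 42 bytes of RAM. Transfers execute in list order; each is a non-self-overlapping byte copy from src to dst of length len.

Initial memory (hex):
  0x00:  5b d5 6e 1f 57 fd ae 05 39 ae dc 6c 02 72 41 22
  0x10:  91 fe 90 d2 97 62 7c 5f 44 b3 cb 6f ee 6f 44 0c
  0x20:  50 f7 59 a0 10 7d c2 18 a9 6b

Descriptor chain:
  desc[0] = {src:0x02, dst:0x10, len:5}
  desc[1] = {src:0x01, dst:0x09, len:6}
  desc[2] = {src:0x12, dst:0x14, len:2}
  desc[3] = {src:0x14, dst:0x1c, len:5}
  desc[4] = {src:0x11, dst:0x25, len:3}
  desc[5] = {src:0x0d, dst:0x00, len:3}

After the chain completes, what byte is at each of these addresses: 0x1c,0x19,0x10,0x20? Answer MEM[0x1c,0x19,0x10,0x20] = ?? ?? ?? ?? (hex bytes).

  after D0: wrote 5B at 0x10 = 6e1f57fdae
  after D1: wrote 6B at 0x09 = d56e1f57fdae
  after D2: wrote 2B at 0x14 = 57fd
  after D3: wrote 5B at 0x1c = 57fd7c5f44
  after D4: wrote 3B at 0x25 = 1f57fd
  after D5: wrote 3B at 0x00 = fdae22
query mem[0x1c]=0x57, mem[0x19]=0xb3, mem[0x10]=0x6e, mem[0x20]=0x44

MEM[0x1c,0x19,0x10,0x20] = 57 b3 6e 44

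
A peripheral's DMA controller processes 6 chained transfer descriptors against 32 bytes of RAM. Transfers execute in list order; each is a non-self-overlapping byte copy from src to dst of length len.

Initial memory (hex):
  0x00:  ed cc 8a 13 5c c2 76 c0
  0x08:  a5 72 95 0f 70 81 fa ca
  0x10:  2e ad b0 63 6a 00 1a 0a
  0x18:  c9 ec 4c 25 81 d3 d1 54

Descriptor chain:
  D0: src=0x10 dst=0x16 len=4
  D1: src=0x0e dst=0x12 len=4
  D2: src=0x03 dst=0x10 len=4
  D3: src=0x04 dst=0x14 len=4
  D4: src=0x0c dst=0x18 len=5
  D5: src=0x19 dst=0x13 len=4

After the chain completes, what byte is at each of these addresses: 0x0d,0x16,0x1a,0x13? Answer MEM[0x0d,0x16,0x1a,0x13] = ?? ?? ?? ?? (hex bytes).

#0 dst[0x16+4] := {0x2e,0xad,0xb0,0x63}
#1 dst[0x12+4] := {0xfa,0xca,0x2e,0xad}
#2 dst[0x10+4] := {0x13,0x5c,0xc2,0x76}
#3 dst[0x14+4] := {0x5c,0xc2,0x76,0xc0}
#4 dst[0x18+5] := {0x70,0x81,0xfa,0xca,0x13}
#5 dst[0x13+4] := {0x81,0xfa,0xca,0x13}
query mem[0x0d]=0x81, mem[0x16]=0x13, mem[0x1a]=0xfa, mem[0x13]=0x81

MEM[0x0d,0x16,0x1a,0x13] = 81 13 fa 81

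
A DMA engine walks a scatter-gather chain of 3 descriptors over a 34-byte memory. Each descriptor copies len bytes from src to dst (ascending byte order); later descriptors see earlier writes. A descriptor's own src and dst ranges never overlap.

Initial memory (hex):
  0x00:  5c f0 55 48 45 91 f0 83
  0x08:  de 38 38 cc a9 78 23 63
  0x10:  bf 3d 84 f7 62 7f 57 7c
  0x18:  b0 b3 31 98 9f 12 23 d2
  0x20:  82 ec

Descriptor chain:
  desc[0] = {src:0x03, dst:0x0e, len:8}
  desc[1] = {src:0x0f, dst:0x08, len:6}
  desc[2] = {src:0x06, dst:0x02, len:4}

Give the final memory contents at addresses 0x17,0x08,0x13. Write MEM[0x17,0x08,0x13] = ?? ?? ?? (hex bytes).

[0] 0x03->0x0e len=8 : 48 45 91 f0 83 de 38 38
[1] 0x0f->0x08 len=6 : 45 91 f0 83 de 38
[2] 0x06->0x02 len=4 : f0 83 45 91
query mem[0x17]=0x7c, mem[0x08]=0x45, mem[0x13]=0xde

MEM[0x17,0x08,0x13] = 7c 45 de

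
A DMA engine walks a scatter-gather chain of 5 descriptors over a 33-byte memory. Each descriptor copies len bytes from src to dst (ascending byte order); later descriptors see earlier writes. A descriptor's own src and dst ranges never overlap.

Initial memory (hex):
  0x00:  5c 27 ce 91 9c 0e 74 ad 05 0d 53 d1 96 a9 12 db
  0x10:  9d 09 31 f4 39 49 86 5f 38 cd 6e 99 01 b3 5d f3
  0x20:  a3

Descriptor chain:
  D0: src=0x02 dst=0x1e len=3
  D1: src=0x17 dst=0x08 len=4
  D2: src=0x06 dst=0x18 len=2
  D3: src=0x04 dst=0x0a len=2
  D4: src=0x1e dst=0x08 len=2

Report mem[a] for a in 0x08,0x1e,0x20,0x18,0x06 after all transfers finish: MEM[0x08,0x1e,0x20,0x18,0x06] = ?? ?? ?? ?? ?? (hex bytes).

MEM[0x08,0x1e,0x20,0x18,0x06] = ce ce 9c 74 74

#0 dst[0x1e+3] := {0xce,0x91,0x9c}
#1 dst[0x08+4] := {0x5f,0x38,0xcd,0x6e}
#2 dst[0x18+2] := {0x74,0xad}
#3 dst[0x0a+2] := {0x9c,0x0e}
#4 dst[0x08+2] := {0xce,0x91}
query mem[0x08]=0xce, mem[0x1e]=0xce, mem[0x20]=0x9c, mem[0x18]=0x74, mem[0x06]=0x74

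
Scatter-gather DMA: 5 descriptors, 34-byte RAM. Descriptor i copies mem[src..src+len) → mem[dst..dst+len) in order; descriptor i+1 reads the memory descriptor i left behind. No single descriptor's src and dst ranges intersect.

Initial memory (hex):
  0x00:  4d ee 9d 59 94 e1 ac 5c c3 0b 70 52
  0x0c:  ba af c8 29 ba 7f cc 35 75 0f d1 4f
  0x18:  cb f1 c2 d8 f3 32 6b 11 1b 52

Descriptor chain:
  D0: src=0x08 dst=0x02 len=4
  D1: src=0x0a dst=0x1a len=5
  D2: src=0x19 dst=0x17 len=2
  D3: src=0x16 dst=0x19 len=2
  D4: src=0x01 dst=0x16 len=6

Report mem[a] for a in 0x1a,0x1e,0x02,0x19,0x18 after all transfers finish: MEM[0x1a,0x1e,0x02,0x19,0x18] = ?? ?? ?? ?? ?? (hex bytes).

MEM[0x1a,0x1e,0x02,0x19,0x18] = 52 c8 c3 70 0b

  after D0: wrote 4B at 0x02 = c30b7052
  after D1: wrote 5B at 0x1a = 7052baafc8
  after D2: wrote 2B at 0x17 = f170
  after D3: wrote 2B at 0x19 = d1f1
  after D4: wrote 6B at 0x16 = eec30b7052ac
query mem[0x1a]=0x52, mem[0x1e]=0xc8, mem[0x02]=0xc3, mem[0x19]=0x70, mem[0x18]=0x0b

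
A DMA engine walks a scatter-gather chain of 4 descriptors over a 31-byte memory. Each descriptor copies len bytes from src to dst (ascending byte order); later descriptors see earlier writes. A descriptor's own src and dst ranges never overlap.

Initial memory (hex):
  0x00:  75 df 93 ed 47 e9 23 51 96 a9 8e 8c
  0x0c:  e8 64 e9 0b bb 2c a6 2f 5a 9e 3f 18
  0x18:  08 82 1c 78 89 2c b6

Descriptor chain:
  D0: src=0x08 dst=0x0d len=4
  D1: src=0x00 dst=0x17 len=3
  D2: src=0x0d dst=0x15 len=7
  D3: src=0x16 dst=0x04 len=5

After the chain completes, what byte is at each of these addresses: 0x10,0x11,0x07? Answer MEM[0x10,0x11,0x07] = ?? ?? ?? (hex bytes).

MEM[0x10,0x11,0x07] = 8c 2c 2c

#0 dst[0x0d+4] := {0x96,0xa9,0x8e,0x8c}
#1 dst[0x17+3] := {0x75,0xdf,0x93}
#2 dst[0x15+7] := {0x96,0xa9,0x8e,0x8c,0x2c,0xa6,0x2f}
#3 dst[0x04+5] := {0xa9,0x8e,0x8c,0x2c,0xa6}
query mem[0x10]=0x8c, mem[0x11]=0x2c, mem[0x07]=0x2c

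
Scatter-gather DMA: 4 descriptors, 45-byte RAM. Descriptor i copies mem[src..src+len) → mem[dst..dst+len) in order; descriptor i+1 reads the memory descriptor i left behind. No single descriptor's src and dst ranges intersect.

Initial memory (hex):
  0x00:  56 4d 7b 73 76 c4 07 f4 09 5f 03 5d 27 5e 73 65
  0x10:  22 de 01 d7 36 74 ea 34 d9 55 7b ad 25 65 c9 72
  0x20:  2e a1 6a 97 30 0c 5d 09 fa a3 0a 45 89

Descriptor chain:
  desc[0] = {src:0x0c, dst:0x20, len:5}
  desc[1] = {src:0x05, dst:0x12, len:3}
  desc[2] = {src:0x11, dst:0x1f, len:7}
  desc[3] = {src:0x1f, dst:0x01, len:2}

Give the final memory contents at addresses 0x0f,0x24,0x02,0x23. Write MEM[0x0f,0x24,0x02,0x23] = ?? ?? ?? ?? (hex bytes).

MEM[0x0f,0x24,0x02,0x23] = 65 ea c4 74

#0 dst[0x20+5] := {0x27,0x5e,0x73,0x65,0x22}
#1 dst[0x12+3] := {0xc4,0x07,0xf4}
#2 dst[0x1f+7] := {0xde,0xc4,0x07,0xf4,0x74,0xea,0x34}
#3 dst[0x01+2] := {0xde,0xc4}
query mem[0x0f]=0x65, mem[0x24]=0xea, mem[0x02]=0xc4, mem[0x23]=0x74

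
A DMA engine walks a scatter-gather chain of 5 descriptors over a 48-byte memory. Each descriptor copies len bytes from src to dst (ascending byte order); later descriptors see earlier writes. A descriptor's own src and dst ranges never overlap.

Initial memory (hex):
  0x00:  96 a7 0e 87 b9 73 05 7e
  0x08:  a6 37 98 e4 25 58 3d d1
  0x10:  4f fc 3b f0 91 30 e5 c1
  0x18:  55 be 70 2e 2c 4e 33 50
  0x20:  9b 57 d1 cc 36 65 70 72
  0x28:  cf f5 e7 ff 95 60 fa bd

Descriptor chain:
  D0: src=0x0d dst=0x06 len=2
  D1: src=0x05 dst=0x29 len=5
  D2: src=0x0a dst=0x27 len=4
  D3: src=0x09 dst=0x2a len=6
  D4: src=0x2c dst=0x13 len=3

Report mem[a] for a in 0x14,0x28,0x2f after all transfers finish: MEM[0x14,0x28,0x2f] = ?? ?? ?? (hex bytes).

MEM[0x14,0x28,0x2f] = 25 e4 3d

#0 dst[0x06+2] := {0x58,0x3d}
#1 dst[0x29+5] := {0x73,0x58,0x3d,0xa6,0x37}
#2 dst[0x27+4] := {0x98,0xe4,0x25,0x58}
#3 dst[0x2a+6] := {0x37,0x98,0xe4,0x25,0x58,0x3d}
#4 dst[0x13+3] := {0xe4,0x25,0x58}
query mem[0x14]=0x25, mem[0x28]=0xe4, mem[0x2f]=0x3d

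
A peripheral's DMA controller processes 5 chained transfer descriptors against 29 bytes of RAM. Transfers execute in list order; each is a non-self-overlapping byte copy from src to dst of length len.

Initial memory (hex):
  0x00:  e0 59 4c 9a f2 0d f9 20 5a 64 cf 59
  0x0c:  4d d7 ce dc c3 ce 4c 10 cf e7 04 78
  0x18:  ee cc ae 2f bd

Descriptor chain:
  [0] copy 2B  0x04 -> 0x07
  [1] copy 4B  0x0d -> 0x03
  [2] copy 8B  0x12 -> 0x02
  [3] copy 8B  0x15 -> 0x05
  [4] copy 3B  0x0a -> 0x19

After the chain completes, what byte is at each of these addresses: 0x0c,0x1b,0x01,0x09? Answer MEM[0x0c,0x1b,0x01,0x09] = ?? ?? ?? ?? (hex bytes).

MEM[0x0c,0x1b,0x01,0x09] = bd bd 59 cc

D0: mem[0x07..0x08] <- [f2 0d]
D1: mem[0x03..0x06] <- [d7 ce dc c3]
D2: mem[0x02..0x09] <- [4c 10 cf e7 04 78 ee cc]
D3: mem[0x05..0x0c] <- [e7 04 78 ee cc ae 2f bd]
D4: mem[0x19..0x1b] <- [ae 2f bd]
query mem[0x0c]=0xbd, mem[0x1b]=0xbd, mem[0x01]=0x59, mem[0x09]=0xcc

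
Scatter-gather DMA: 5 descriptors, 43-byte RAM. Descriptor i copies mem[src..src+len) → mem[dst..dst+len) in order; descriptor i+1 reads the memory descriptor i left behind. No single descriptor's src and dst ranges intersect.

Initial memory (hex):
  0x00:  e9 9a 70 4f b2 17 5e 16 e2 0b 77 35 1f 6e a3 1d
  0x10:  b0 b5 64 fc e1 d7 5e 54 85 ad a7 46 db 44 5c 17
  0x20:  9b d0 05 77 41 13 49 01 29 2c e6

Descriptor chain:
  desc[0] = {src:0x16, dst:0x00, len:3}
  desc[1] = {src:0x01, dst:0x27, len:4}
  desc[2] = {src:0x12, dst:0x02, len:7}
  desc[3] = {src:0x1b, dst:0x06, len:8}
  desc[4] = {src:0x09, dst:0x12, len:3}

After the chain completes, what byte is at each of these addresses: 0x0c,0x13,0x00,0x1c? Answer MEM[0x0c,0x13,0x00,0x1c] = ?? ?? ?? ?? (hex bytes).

D0: mem[0x00..0x02] <- [5e 54 85]
D1: mem[0x27..0x2a] <- [54 85 4f b2]
D2: mem[0x02..0x08] <- [64 fc e1 d7 5e 54 85]
D3: mem[0x06..0x0d] <- [46 db 44 5c 17 9b d0 05]
D4: mem[0x12..0x14] <- [5c 17 9b]
query mem[0x0c]=0xd0, mem[0x13]=0x17, mem[0x00]=0x5e, mem[0x1c]=0xdb

MEM[0x0c,0x13,0x00,0x1c] = d0 17 5e db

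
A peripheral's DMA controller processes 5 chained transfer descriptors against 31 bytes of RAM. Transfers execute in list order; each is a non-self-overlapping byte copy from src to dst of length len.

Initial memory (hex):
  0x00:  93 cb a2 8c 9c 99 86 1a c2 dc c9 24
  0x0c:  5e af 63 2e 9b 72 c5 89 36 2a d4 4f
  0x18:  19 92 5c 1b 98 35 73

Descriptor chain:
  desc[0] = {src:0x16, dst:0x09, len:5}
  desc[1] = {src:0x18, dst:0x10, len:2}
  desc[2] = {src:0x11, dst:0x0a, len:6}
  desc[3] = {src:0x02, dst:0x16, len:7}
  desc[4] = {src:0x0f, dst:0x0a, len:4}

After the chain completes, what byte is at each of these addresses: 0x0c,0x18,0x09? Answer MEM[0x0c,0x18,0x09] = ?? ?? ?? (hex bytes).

[0] 0x16->0x09 len=5 : d4 4f 19 92 5c
[1] 0x18->0x10 len=2 : 19 92
[2] 0x11->0x0a len=6 : 92 c5 89 36 2a d4
[3] 0x02->0x16 len=7 : a2 8c 9c 99 86 1a c2
[4] 0x0f->0x0a len=4 : d4 19 92 c5
query mem[0x0c]=0x92, mem[0x18]=0x9c, mem[0x09]=0xd4

MEM[0x0c,0x18,0x09] = 92 9c d4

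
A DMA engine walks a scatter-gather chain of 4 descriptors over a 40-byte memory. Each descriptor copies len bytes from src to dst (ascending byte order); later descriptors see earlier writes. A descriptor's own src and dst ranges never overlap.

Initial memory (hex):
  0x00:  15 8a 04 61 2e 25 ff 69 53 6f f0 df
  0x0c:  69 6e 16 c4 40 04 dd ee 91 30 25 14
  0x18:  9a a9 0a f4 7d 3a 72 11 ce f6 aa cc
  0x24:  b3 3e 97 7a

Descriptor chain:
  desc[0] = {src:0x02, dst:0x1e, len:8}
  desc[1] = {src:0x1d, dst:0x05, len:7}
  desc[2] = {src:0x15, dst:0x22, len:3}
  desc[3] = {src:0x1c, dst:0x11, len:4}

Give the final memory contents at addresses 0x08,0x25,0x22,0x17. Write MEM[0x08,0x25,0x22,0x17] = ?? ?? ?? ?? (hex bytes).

[0] 0x02->0x1e len=8 : 04 61 2e 25 ff 69 53 6f
[1] 0x1d->0x05 len=7 : 3a 04 61 2e 25 ff 69
[2] 0x15->0x22 len=3 : 30 25 14
[3] 0x1c->0x11 len=4 : 7d 3a 04 61
query mem[0x08]=0x2e, mem[0x25]=0x6f, mem[0x22]=0x30, mem[0x17]=0x14

MEM[0x08,0x25,0x22,0x17] = 2e 6f 30 14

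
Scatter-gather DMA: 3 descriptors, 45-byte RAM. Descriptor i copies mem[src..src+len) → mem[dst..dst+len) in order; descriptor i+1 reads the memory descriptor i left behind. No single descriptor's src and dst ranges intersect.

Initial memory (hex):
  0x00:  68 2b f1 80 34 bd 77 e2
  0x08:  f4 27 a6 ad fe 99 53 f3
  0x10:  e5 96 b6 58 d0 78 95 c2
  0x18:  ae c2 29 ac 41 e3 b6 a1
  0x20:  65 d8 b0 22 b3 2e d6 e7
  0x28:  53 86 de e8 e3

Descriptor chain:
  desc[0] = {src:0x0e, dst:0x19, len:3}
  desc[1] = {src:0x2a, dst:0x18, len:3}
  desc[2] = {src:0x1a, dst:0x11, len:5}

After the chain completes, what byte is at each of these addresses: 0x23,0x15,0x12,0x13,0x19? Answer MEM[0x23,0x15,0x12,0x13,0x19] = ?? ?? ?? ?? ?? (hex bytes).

MEM[0x23,0x15,0x12,0x13,0x19] = 22 b6 e5 41 e8

#0 dst[0x19+3] := {0x53,0xf3,0xe5}
#1 dst[0x18+3] := {0xde,0xe8,0xe3}
#2 dst[0x11+5] := {0xe3,0xe5,0x41,0xe3,0xb6}
query mem[0x23]=0x22, mem[0x15]=0xb6, mem[0x12]=0xe5, mem[0x13]=0x41, mem[0x19]=0xe8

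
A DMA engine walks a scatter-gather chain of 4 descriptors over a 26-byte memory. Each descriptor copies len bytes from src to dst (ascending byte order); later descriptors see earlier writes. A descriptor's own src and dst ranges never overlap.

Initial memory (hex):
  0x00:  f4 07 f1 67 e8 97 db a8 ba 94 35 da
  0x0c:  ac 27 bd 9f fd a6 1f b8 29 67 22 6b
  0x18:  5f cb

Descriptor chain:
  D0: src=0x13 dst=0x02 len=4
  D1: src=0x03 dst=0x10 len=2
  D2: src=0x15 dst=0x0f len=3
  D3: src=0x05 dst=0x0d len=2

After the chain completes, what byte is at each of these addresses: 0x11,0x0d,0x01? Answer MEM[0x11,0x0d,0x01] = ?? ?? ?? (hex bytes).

MEM[0x11,0x0d,0x01] = 6b 22 07

D0: mem[0x02..0x05] <- [b8 29 67 22]
D1: mem[0x10..0x11] <- [29 67]
D2: mem[0x0f..0x11] <- [67 22 6b]
D3: mem[0x0d..0x0e] <- [22 db]
query mem[0x11]=0x6b, mem[0x0d]=0x22, mem[0x01]=0x07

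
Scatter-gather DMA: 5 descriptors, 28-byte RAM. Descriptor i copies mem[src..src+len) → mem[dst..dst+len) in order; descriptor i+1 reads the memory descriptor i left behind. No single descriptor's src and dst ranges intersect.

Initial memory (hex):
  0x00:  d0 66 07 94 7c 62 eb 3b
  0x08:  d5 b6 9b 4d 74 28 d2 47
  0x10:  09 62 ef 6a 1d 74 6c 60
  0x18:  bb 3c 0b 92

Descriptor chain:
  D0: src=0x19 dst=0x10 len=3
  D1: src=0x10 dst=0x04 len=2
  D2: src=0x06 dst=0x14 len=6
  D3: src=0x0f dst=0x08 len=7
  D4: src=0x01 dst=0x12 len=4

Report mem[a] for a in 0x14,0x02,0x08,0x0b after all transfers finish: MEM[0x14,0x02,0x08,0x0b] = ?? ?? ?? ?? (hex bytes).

MEM[0x14,0x02,0x08,0x0b] = 94 07 47 92

[0] 0x19->0x10 len=3 : 3c 0b 92
[1] 0x10->0x04 len=2 : 3c 0b
[2] 0x06->0x14 len=6 : eb 3b d5 b6 9b 4d
[3] 0x0f->0x08 len=7 : 47 3c 0b 92 6a eb 3b
[4] 0x01->0x12 len=4 : 66 07 94 3c
query mem[0x14]=0x94, mem[0x02]=0x07, mem[0x08]=0x47, mem[0x0b]=0x92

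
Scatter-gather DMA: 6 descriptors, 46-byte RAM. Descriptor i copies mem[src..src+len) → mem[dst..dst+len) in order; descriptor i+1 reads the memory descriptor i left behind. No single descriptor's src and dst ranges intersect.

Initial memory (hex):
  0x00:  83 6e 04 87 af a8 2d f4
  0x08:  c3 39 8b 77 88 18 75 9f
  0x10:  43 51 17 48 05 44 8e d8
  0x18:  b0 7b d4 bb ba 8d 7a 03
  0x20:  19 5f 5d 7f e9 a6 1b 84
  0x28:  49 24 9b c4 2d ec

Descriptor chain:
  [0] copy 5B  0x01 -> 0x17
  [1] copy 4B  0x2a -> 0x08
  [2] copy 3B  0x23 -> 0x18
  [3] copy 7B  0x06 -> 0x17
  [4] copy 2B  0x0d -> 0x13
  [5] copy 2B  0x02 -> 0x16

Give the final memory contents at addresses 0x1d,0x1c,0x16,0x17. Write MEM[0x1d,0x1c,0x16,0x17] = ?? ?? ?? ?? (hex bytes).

MEM[0x1d,0x1c,0x16,0x17] = 88 ec 04 87

  after D0: wrote 5B at 0x17 = 6e0487afa8
  after D1: wrote 4B at 0x08 = 9bc42dec
  after D2: wrote 3B at 0x18 = 7fe9a6
  after D3: wrote 7B at 0x17 = 2df49bc42dec88
  after D4: wrote 2B at 0x13 = 1875
  after D5: wrote 2B at 0x16 = 0487
query mem[0x1d]=0x88, mem[0x1c]=0xec, mem[0x16]=0x04, mem[0x17]=0x87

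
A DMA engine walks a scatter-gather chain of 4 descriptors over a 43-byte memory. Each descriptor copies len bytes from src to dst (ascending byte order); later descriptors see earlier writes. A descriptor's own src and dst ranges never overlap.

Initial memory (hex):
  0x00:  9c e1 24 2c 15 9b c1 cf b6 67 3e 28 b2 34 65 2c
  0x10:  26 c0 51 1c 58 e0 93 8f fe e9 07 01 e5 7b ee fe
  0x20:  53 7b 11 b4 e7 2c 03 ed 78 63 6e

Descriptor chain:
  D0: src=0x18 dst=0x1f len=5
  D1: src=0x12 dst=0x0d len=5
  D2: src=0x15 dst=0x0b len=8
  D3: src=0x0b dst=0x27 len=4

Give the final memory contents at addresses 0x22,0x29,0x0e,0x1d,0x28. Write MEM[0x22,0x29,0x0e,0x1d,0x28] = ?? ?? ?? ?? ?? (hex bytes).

MEM[0x22,0x29,0x0e,0x1d,0x28] = 01 8f fe 7b 93

#0 dst[0x1f+5] := {0xfe,0xe9,0x07,0x01,0xe5}
#1 dst[0x0d+5] := {0x51,0x1c,0x58,0xe0,0x93}
#2 dst[0x0b+8] := {0xe0,0x93,0x8f,0xfe,0xe9,0x07,0x01,0xe5}
#3 dst[0x27+4] := {0xe0,0x93,0x8f,0xfe}
query mem[0x22]=0x01, mem[0x29]=0x8f, mem[0x0e]=0xfe, mem[0x1d]=0x7b, mem[0x28]=0x93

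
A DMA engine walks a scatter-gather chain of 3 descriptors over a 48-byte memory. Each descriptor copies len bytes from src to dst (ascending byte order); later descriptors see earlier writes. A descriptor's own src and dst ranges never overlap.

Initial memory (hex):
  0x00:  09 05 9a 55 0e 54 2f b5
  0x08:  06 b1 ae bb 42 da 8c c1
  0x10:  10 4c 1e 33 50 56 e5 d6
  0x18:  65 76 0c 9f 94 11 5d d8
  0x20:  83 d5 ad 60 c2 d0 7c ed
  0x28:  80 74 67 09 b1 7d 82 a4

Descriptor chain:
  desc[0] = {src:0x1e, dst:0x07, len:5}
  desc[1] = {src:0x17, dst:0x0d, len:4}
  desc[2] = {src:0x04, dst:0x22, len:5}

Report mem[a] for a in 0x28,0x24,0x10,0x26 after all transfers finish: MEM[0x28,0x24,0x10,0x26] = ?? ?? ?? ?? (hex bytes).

MEM[0x28,0x24,0x10,0x26] = 80 2f 0c d8

D0: mem[0x07..0x0b] <- [5d d8 83 d5 ad]
D1: mem[0x0d..0x10] <- [d6 65 76 0c]
D2: mem[0x22..0x26] <- [0e 54 2f 5d d8]
query mem[0x28]=0x80, mem[0x24]=0x2f, mem[0x10]=0x0c, mem[0x26]=0xd8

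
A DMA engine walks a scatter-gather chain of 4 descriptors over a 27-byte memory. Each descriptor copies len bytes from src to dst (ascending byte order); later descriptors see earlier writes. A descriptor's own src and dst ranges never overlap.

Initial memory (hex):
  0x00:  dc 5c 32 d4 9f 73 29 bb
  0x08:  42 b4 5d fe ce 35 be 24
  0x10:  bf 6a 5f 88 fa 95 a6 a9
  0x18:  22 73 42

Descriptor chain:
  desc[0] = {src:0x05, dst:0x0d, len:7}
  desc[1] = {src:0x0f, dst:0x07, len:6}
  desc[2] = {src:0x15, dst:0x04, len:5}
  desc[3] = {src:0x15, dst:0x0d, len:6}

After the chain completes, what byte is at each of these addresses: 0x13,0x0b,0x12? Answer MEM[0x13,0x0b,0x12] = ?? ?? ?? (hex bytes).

[0] 0x05->0x0d len=7 : 73 29 bb 42 b4 5d fe
[1] 0x0f->0x07 len=6 : bb 42 b4 5d fe fa
[2] 0x15->0x04 len=5 : 95 a6 a9 22 73
[3] 0x15->0x0d len=6 : 95 a6 a9 22 73 42
query mem[0x13]=0xfe, mem[0x0b]=0xfe, mem[0x12]=0x42

MEM[0x13,0x0b,0x12] = fe fe 42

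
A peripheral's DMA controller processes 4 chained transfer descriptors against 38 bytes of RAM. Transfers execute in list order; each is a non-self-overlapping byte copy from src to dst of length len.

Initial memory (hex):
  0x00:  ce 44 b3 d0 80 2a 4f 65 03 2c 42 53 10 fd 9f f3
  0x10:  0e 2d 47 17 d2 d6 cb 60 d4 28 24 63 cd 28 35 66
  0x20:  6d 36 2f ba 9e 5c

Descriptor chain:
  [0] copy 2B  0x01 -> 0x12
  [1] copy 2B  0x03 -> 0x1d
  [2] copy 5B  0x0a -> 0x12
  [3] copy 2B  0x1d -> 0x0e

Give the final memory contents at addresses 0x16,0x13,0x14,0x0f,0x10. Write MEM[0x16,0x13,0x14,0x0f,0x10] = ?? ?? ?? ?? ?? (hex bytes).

D0: mem[0x12..0x13] <- [44 b3]
D1: mem[0x1d..0x1e] <- [d0 80]
D2: mem[0x12..0x16] <- [42 53 10 fd 9f]
D3: mem[0x0e..0x0f] <- [d0 80]
query mem[0x16]=0x9f, mem[0x13]=0x53, mem[0x14]=0x10, mem[0x0f]=0x80, mem[0x10]=0x0e

MEM[0x16,0x13,0x14,0x0f,0x10] = 9f 53 10 80 0e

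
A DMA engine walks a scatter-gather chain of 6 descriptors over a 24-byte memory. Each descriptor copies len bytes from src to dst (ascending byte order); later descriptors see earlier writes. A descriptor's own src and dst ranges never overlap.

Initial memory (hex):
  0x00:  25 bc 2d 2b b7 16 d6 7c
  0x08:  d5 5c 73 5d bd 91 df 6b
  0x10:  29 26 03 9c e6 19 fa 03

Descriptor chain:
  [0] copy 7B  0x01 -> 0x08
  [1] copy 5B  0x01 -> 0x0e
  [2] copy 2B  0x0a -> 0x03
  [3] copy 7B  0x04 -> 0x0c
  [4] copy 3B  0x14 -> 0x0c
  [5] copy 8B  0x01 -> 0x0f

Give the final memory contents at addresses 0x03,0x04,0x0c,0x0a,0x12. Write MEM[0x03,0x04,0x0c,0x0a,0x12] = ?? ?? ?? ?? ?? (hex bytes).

  after D0: wrote 7B at 0x08 = bc2d2bb716d67c
  after D1: wrote 5B at 0x0e = bc2d2bb716
  after D2: wrote 2B at 0x03 = 2bb7
  after D3: wrote 7B at 0x0c = b716d67cbc2d2b
  after D4: wrote 3B at 0x0c = e619fa
  after D5: wrote 8B at 0x0f = bc2d2bb716d67cbc
query mem[0x03]=0x2b, mem[0x04]=0xb7, mem[0x0c]=0xe6, mem[0x0a]=0x2b, mem[0x12]=0xb7

MEM[0x03,0x04,0x0c,0x0a,0x12] = 2b b7 e6 2b b7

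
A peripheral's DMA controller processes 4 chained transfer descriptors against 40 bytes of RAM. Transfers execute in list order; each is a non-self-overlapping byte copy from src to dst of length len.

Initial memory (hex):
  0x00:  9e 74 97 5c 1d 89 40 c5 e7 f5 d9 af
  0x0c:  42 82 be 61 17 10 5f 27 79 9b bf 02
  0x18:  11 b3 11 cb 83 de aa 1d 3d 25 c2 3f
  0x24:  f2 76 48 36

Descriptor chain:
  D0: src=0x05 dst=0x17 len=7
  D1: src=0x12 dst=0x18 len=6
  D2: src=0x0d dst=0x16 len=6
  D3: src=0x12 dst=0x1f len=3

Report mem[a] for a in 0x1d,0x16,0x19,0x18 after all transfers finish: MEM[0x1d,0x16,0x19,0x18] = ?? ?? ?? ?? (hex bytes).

MEM[0x1d,0x16,0x19,0x18] = 89 82 17 61

[0] 0x05->0x17 len=7 : 89 40 c5 e7 f5 d9 af
[1] 0x12->0x18 len=6 : 5f 27 79 9b bf 89
[2] 0x0d->0x16 len=6 : 82 be 61 17 10 5f
[3] 0x12->0x1f len=3 : 5f 27 79
query mem[0x1d]=0x89, mem[0x16]=0x82, mem[0x19]=0x17, mem[0x18]=0x61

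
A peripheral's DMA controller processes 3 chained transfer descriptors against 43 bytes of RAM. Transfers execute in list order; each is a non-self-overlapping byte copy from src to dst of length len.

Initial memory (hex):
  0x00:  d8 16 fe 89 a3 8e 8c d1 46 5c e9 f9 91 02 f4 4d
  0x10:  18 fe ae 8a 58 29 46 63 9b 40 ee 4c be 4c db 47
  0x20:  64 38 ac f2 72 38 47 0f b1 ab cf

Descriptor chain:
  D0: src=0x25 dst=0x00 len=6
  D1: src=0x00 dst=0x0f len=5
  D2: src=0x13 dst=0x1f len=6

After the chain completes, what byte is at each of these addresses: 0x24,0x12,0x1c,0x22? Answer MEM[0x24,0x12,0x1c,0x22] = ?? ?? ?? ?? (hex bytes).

MEM[0x24,0x12,0x1c,0x22] = 9b b1 be 46

D0: mem[0x00..0x05] <- [38 47 0f b1 ab cf]
D1: mem[0x0f..0x13] <- [38 47 0f b1 ab]
D2: mem[0x1f..0x24] <- [ab 58 29 46 63 9b]
query mem[0x24]=0x9b, mem[0x12]=0xb1, mem[0x1c]=0xbe, mem[0x22]=0x46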